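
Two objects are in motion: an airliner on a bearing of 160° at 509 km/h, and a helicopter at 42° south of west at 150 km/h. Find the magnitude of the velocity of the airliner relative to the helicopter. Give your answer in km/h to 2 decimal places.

473.69 km/h

Taking east as x and north as y: airliner velocity = (174.088, -478.304) km/h; helicopter velocity = (-111.472, -100.370) km/h.
Velocity of airliner relative to helicopter = (174.088, -478.304) − (-111.472, -100.370) = (285.560, -377.934) km/h.
Magnitude = |(285.560, -377.934)| = 473.686 km/h.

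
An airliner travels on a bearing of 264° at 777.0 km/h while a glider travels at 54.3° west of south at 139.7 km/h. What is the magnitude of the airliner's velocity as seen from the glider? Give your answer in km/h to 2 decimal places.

Taking east as x and north as y: airliner velocity = (-772.744, -81.219) km/h; glider velocity = (-113.448, -81.521) km/h.
Velocity of airliner relative to glider = (-772.744, -81.219) − (-113.448, -81.521) = (-659.295, 0.302) km/h.
Magnitude = |(-659.295, 0.302)| = 659.296 km/h.

659.30 km/h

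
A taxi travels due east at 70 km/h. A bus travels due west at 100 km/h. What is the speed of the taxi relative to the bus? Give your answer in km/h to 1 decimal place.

Taking east as x and north as y: taxi velocity = (70.000, 0.000) km/h; bus velocity = (-100.000, 0.000) km/h.
Velocity of taxi relative to bus = (70.000, 0.000) − (-100.000, 0.000) = (170.000, 0.000) km/h.
Magnitude = |(170.000, 0.000)| = 170.000 km/h.

170.0 km/h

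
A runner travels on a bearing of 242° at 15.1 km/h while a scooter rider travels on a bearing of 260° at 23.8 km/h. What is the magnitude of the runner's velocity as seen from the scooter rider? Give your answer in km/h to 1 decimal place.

Taking east as x and north as y: runner velocity = (-13.333, -7.089) km/h; scooter rider velocity = (-23.438, -4.133) km/h.
Velocity of runner relative to scooter rider = (-13.333, -7.089) − (-23.438, -4.133) = (10.106, -2.956) km/h.
Magnitude = |(10.106, -2.956)| = 10.529 km/h.

10.5 km/h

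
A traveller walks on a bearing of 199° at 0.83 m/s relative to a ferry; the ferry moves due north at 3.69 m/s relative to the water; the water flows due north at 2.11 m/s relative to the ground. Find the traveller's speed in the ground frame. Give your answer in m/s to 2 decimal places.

5.02 m/s

In east/north components (m/s): traveller relative to ferry = (-0.270, -0.785); ferry relative to water = (0.000, 3.690); water relative to ground = (0.000, 2.110).
Sum = (-0.270, 5.015) m/s.
Speed = |(-0.270, 5.015)| = 5.022 m/s.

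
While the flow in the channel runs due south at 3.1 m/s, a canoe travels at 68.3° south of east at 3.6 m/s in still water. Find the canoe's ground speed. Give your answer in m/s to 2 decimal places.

6.58 m/s

Taking east as x and north as y: velocity relative to the water = (1.331, -3.345) m/s; the water relative to ground = (0.000, -3.100) m/s.
Velocity relative to ground = (1.331, -3.345) + (0.000, -3.100) = (1.331, -6.445) m/s.
Speed = |(1.331, -6.445)| = 6.581 m/s.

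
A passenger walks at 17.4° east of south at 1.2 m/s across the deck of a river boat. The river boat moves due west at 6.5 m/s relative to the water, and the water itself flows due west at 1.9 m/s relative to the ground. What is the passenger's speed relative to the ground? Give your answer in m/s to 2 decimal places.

In east/north components (m/s): passenger relative to river boat = (0.359, -1.145); river boat relative to water = (-6.500, 0.000); water relative to ground = (-1.900, 0.000).
Sum = (-8.041, -1.145) m/s.
Speed = |(-8.041, -1.145)| = 8.122 m/s.

8.12 m/s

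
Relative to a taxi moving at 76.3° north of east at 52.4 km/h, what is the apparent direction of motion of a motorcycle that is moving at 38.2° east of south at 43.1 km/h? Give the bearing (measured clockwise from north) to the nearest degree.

Taking east as x and north as y: motorcycle velocity = (26.653, -33.870) km/h; taxi velocity = (12.410, 50.909) km/h.
Velocity of motorcycle relative to taxi = (26.653, -33.870) − (12.410, 50.909) = (14.243, -84.780) km/h.
Bearing = atan2(14.24, -84.78) = 170.46° clockwise from north.

170°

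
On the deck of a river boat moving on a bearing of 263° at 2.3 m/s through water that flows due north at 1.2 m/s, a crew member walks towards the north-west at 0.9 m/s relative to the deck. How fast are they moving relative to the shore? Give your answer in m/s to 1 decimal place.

In east/north components (m/s): crew member relative to river boat = (-0.636, 0.636); river boat relative to water = (-2.283, -0.280); water relative to ground = (0.000, 1.200).
Sum = (-2.919, 1.556) m/s.
Speed = |(-2.919, 1.556)| = 3.308 m/s.

3.3 m/s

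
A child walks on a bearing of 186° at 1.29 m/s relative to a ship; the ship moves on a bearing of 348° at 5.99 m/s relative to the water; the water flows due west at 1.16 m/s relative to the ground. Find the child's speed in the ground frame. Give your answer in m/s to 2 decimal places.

5.23 m/s

In east/north components (m/s): child relative to ship = (-0.135, -1.283); ship relative to water = (-1.245, 5.859); water relative to ground = (-1.160, 0.000).
Sum = (-2.540, 4.576) m/s.
Speed = |(-2.540, 4.576)| = 5.234 m/s.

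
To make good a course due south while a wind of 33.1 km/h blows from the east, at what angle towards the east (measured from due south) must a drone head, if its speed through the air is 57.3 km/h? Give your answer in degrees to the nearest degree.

35°

The wind pushes perpendicular to the desired track; the heading must have a component into the wind equal to 33.1 km/h: 57.3 sin θ = 33.1.
sin θ = 0.5777, so θ = 35.286°.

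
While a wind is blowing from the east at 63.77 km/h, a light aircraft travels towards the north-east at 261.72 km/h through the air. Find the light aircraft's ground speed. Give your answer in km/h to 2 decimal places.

Taking east as x and north as y: velocity relative to the air = (185.064, 185.064) km/h; the air relative to ground = (-63.770, 0.000) km/h.
Velocity relative to ground = (185.064, 185.064) + (-63.770, 0.000) = (121.294, 185.064) km/h.
Speed = |(121.294, 185.064)| = 221.271 km/h.

221.27 km/h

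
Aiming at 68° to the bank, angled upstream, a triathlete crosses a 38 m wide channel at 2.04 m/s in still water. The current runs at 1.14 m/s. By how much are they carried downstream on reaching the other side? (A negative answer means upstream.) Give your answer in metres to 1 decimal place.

Perpendicular speed = 1.891 m/s; crossing time = 38 / 1.891 = 20.090 s.
Net downstream speed = 0.376 m/s.
Drift = 0.376 × 20.090 = 7.550 m (downstream).

7.6 m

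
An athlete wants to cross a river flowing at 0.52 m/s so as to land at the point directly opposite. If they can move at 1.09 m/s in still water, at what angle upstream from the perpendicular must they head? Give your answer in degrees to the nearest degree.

28°

To cancel the current, the upstream component of the athlete's velocity must equal the flow: 1.09 sin θ = 0.52.
sin θ = 0.52 / 1.09 = 0.4771.
θ = arcsin(0.4771) = 28.494°.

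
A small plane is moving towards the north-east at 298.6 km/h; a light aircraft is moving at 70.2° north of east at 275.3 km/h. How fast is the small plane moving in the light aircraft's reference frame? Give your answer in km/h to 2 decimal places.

127.24 km/h

Taking east as x and north as y: small plane velocity = (211.142, 211.142) km/h; light aircraft velocity = (93.255, 259.024) km/h.
Velocity of small plane relative to light aircraft = (211.142, 211.142) − (93.255, 259.024) = (117.888, -47.882) km/h.
Magnitude = |(117.888, -47.882)| = 127.241 km/h.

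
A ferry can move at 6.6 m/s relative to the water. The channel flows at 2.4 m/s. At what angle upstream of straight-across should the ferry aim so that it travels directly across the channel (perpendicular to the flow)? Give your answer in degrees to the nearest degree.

To cancel the current, the upstream component of the ferry's velocity must equal the flow: 6.6 sin θ = 2.4.
sin θ = 2.4 / 6.6 = 0.3636.
θ = arcsin(0.3636) = 21.324°.

21°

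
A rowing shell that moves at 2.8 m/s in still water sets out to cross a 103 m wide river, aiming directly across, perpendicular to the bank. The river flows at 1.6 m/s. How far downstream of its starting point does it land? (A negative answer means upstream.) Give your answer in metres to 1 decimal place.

58.9 m

Perpendicular speed = 2.800 m/s; crossing time = 103 / 2.800 = 36.786 s.
Net downstream speed = 1.600 m/s.
Drift = 1.600 × 36.786 = 58.857 m (downstream).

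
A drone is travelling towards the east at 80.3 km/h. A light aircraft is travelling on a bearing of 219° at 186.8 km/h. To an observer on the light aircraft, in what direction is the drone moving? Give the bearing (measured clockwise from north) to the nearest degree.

Taking east as x and north as y: drone velocity = (80.300, 0.000) km/h; light aircraft velocity = (-117.557, -145.171) km/h.
Velocity of drone relative to light aircraft = (80.300, 0.000) − (-117.557, -145.171) = (197.857, 145.171) km/h.
Bearing = atan2(197.86, 145.17) = 53.73° clockwise from north.

054°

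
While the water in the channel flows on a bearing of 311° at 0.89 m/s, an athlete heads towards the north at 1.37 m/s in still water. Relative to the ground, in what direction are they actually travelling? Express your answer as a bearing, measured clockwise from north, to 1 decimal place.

341.0°

Taking east as x and north as y: velocity relative to the water = (0.000, 1.370) m/s; the water relative to ground = (-0.672, 0.584) m/s.
Velocity relative to ground = (0.000, 1.370) + (-0.672, 0.584) = (-0.672, 1.954) m/s.
Bearing = atan2(-0.67, 1.95) = 341.03° clockwise from north.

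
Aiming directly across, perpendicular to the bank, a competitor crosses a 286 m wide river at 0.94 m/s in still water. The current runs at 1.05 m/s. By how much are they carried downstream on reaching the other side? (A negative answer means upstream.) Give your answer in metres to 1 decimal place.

Perpendicular speed = 0.940 m/s; crossing time = 286 / 0.940 = 304.255 s.
Net downstream speed = 1.050 m/s.
Drift = 1.050 × 304.255 = 319.468 m (downstream).

319.5 m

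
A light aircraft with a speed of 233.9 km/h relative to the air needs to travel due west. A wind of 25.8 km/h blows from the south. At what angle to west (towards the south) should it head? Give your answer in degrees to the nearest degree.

The wind pushes perpendicular to the desired track; the heading must have a component into the wind equal to 25.8 km/h: 233.9 sin θ = 25.8.
sin θ = 0.1103, so θ = 6.333°.

6°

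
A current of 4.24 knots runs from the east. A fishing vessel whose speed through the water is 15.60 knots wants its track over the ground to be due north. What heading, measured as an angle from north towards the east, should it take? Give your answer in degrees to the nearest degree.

The current pushes perpendicular to the desired track; the heading must have a component into the current equal to 4.24 knots: 15.60 sin θ = 4.24.
sin θ = 0.2718, so θ = 15.771°.

16°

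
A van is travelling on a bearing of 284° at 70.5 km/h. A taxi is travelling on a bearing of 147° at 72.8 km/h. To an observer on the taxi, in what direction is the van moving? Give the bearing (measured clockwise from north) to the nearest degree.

Taking east as x and north as y: van velocity = (-68.406, 17.055) km/h; taxi velocity = (39.650, -61.055) km/h.
Velocity of van relative to taxi = (-68.406, 17.055) − (39.650, -61.055) = (-108.056, 78.111) km/h.
Bearing = atan2(-108.06, 78.11) = 305.86° clockwise from north.

306°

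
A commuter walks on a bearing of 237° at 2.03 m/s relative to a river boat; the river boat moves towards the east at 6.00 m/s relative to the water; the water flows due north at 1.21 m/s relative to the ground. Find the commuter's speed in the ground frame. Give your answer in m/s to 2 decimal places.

4.30 m/s

In east/north components (m/s): commuter relative to river boat = (-1.703, -1.106); river boat relative to water = (6.000, 0.000); water relative to ground = (0.000, 1.210).
Sum = (4.297, 0.104) m/s.
Speed = |(4.297, 0.104)| = 4.299 m/s.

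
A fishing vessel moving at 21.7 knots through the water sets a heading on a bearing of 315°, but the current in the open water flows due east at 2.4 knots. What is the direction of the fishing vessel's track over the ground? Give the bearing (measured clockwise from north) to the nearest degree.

Taking east as x and north as y: velocity relative to the water = (-15.344, 15.344) knots; the water relative to ground = (2.400, 0.000) knots.
Velocity relative to ground = (-15.344, 15.344) + (2.400, 0.000) = (-12.944, 15.344) knots.
Bearing = atan2(-12.94, 15.34) = 319.85° clockwise from north.

320°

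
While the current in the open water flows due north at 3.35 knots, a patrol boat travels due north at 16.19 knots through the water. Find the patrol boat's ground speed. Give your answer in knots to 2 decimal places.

Taking east as x and north as y: velocity relative to the water = (0.000, 16.190) knots; the water relative to ground = (0.000, 3.350) knots.
Velocity relative to ground = (0.000, 16.190) + (0.000, 3.350) = (0.000, 19.540) knots.
Speed = |(0.000, 19.540)| = 19.540 knots.

19.54 knots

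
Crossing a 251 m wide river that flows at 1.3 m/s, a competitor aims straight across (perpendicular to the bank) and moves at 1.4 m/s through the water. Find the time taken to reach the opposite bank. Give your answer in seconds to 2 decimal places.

179.29 s

The component of the competitor's velocity perpendicular to the bank is 1.4 m/s.
Only the cross-stream component determines the crossing time; the current contributes nothing perpendicular to the bank.
Time = 251 / 1.400 = 179.286 s.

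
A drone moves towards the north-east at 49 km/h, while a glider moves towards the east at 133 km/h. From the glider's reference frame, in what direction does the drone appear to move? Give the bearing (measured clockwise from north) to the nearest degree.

Taking east as x and north as y: drone velocity = (34.648, 34.648) km/h; glider velocity = (133.000, 0.000) km/h.
Velocity of drone relative to glider = (34.648, 34.648) − (133.000, 0.000) = (-98.352, 34.648) km/h.
Bearing = atan2(-98.35, 34.65) = 289.41° clockwise from north.

289°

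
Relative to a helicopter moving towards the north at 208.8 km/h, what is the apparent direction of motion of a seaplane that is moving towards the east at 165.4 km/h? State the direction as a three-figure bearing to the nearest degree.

Taking east as x and north as y: seaplane velocity = (165.400, 0.000) km/h; helicopter velocity = (0.000, 208.800) km/h.
Velocity of seaplane relative to helicopter = (165.400, 0.000) − (0.000, 208.800) = (165.400, -208.800) km/h.
Bearing = atan2(165.40, -208.80) = 141.62° clockwise from north.

142°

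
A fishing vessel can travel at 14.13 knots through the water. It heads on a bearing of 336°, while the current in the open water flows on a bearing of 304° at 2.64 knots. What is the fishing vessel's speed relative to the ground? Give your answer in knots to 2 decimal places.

16.43 knots

Taking east as x and north as y: velocity relative to the water = (-5.747, 12.908) knots; the water relative to ground = (-2.189, 1.476) knots.
Velocity relative to ground = (-5.747, 12.908) + (-2.189, 1.476) = (-7.936, 14.385) knots.
Speed = |(-7.936, 14.385)| = 16.429 knots.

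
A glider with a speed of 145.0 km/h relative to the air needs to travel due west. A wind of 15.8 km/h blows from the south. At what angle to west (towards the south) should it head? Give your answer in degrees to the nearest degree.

The wind pushes perpendicular to the desired track; the heading must have a component into the wind equal to 15.8 km/h: 145.0 sin θ = 15.8.
sin θ = 0.1090, so θ = 6.256°.

6°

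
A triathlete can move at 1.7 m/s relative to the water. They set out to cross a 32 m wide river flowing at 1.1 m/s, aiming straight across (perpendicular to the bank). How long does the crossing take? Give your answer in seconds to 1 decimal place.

The component of the triathlete's velocity perpendicular to the bank is 1.7 m/s.
The current is parallel to the bank, so it does not affect the crossing time.
Time = 32 / 1.700 = 18.824 s.

18.8 s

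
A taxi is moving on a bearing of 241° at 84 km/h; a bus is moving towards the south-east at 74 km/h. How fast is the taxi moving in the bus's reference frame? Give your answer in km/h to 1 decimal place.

126.3 km/h

Taking east as x and north as y: taxi velocity = (-73.468, -40.724) km/h; bus velocity = (52.326, -52.326) km/h.
Velocity of taxi relative to bus = (-73.468, -40.724) − (52.326, -52.326) = (-125.794, 11.602) km/h.
Magnitude = |(-125.794, 11.602)| = 126.328 km/h.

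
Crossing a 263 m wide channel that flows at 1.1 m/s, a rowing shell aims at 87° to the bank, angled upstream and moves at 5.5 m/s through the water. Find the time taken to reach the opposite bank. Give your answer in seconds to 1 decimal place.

47.9 s

The component of the rowing shell's velocity perpendicular to the bank is 5.5 × sin 87° = 5.492 m/s.
The flow acts along the bank and has no component across it.
Time = 263 / 5.492 = 47.884 s.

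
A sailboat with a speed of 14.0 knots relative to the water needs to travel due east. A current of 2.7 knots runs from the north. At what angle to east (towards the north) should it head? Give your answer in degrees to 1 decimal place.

The current pushes perpendicular to the desired track; the heading must have a component into the current equal to 2.7 knots: 14.0 sin θ = 2.7.
sin θ = 0.1929, so θ = 11.120°.

11.1°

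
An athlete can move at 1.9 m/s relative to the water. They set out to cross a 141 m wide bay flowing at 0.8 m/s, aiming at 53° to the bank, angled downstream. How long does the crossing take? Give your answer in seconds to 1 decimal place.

92.9 s

The component of the athlete's velocity perpendicular to the bank is 1.9 × sin 53° = 1.517 m/s.
The flow acts along the bank and has no component across it.
Time = 141 / 1.517 = 92.922 s.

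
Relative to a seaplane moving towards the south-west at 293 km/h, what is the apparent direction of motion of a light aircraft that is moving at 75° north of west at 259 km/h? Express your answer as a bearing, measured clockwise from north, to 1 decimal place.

017.0°

Taking east as x and north as y: light aircraft velocity = (-67.034, 250.175) km/h; seaplane velocity = (-207.182, -207.182) km/h.
Velocity of light aircraft relative to seaplane = (-67.034, 250.175) − (-207.182, -207.182) = (140.148, 457.357) km/h.
Bearing = atan2(140.15, 457.36) = 17.04° clockwise from north.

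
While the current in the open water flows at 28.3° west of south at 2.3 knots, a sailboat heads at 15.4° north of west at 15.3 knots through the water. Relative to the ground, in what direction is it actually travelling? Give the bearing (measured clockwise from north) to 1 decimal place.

277.3°

Taking east as x and north as y: velocity relative to the water = (-14.751, 4.063) knots; the water relative to ground = (-1.090, -2.025) knots.
Velocity relative to ground = (-14.751, 4.063) + (-1.090, -2.025) = (-15.841, 2.038) knots.
Bearing = atan2(-15.84, 2.04) = 277.33° clockwise from north.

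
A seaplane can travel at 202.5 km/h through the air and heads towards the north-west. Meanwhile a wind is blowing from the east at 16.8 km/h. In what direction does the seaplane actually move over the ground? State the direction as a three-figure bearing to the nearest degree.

312°

Taking east as x and north as y: velocity relative to the air = (-143.189, 143.189) km/h; the air relative to ground = (-16.800, 0.000) km/h.
Velocity relative to ground = (-143.189, 143.189) + (-16.800, 0.000) = (-159.989, 143.189) km/h.
Bearing = atan2(-159.99, 143.19) = 311.83° clockwise from north.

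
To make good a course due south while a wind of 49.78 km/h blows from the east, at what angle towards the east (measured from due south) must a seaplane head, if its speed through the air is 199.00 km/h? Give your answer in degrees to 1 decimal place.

14.5°

The wind pushes perpendicular to the desired track; the heading must have a component into the wind equal to 49.78 km/h: 199.00 sin θ = 49.78.
sin θ = 0.2502, so θ = 14.486°.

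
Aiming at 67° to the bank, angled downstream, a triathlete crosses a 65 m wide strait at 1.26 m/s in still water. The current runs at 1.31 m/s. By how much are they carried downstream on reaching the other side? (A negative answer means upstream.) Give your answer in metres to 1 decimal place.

Perpendicular speed = 1.160 m/s; crossing time = 65 / 1.160 = 56.042 s.
Net downstream speed = 1.802 m/s.
Drift = 1.802 × 56.042 = 101.006 m (downstream).

101.0 m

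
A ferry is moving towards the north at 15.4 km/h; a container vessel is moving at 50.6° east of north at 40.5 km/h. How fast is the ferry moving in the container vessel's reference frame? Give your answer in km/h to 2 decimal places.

Taking east as x and north as y: ferry velocity = (0.000, 15.400) km/h; container vessel velocity = (31.296, 25.707) km/h.
Velocity of ferry relative to container vessel = (0.000, 15.400) − (31.296, 25.707) = (-31.296, -10.307) km/h.
Magnitude = |(-31.296, -10.307)| = 32.949 km/h.

32.95 km/h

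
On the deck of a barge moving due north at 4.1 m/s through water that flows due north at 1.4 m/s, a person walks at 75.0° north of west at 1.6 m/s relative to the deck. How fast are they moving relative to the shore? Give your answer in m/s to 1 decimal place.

In east/north components (m/s): person relative to barge = (-0.414, 1.545); barge relative to water = (0.000, 4.100); water relative to ground = (0.000, 1.400).
Sum = (-0.414, 7.045) m/s.
Speed = |(-0.414, 7.045)| = 7.058 m/s.

7.1 m/s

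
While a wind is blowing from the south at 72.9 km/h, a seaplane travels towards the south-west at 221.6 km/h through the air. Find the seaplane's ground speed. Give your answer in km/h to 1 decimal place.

177.7 km/h

Taking east as x and north as y: velocity relative to the air = (-156.695, -156.695) km/h; the air relative to ground = (0.000, 72.900) km/h.
Velocity relative to ground = (-156.695, -156.695) + (0.000, 72.900) = (-156.695, -83.795) km/h.
Speed = |(-156.695, -83.795)| = 177.693 km/h.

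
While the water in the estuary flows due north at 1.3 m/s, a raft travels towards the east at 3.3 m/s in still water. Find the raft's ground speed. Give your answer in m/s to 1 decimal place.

3.5 m/s

Taking east as x and north as y: velocity relative to the water = (3.300, 0.000) m/s; the water relative to ground = (0.000, 1.300) m/s.
Velocity relative to ground = (3.300, 0.000) + (0.000, 1.300) = (3.300, 1.300) m/s.
Speed = |(3.300, 1.300)| = 3.547 m/s.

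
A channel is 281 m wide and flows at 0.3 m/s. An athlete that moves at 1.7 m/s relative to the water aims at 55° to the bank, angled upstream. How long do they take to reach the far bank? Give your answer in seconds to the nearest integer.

The component of the athlete's velocity perpendicular to the bank is 1.7 × sin 55° = 1.393 m/s.
The flow acts along the bank and has no component across it.
Time = 281 / 1.393 = 201.787 s.

202 s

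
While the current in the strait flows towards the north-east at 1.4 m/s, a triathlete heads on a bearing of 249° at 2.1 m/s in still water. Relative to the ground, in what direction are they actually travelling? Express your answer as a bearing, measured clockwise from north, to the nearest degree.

Taking east as x and north as y: velocity relative to the water = (-1.961, -0.753) m/s; the water relative to ground = (0.990, 0.990) m/s.
Velocity relative to ground = (-1.961, -0.753) + (0.990, 0.990) = (-0.971, 0.237) m/s.
Bearing = atan2(-0.97, 0.24) = 283.74° clockwise from north.

284°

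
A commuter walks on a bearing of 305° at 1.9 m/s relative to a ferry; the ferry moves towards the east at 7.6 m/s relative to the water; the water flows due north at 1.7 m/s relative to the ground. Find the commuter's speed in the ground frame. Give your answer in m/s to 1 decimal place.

In east/north components (m/s): commuter relative to ferry = (-1.556, 1.090); ferry relative to water = (7.600, 0.000); water relative to ground = (0.000, 1.700).
Sum = (6.044, 2.790) m/s.
Speed = |(6.044, 2.790)| = 6.656 m/s.

6.7 m/s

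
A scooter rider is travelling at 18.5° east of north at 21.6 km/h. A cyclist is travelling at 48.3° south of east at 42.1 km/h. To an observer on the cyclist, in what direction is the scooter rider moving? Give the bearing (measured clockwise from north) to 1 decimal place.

Taking east as x and north as y: scooter rider velocity = (6.854, 20.484) km/h; cyclist velocity = (28.006, -31.433) km/h.
Velocity of scooter rider relative to cyclist = (6.854, 20.484) − (28.006, -31.433) = (-21.152, 51.917) km/h.
Bearing = atan2(-21.15, 51.92) = 337.83° clockwise from north.

337.8°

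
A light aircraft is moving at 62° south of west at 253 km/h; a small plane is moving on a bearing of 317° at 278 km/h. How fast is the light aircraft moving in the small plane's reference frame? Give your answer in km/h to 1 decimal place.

Taking east as x and north as y: light aircraft velocity = (-118.776, -223.386) km/h; small plane velocity = (-189.596, 203.316) km/h.
Velocity of light aircraft relative to small plane = (-118.776, -223.386) − (-189.596, 203.316) = (70.819, -426.702) km/h.
Magnitude = |(70.819, -426.702)| = 432.539 km/h.

432.5 km/h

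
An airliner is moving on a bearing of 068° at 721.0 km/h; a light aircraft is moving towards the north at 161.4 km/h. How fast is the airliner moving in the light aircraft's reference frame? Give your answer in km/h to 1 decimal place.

Taking east as x and north as y: airliner velocity = (668.500, 270.091) km/h; light aircraft velocity = (0.000, 161.400) km/h.
Velocity of airliner relative to light aircraft = (668.500, 270.091) − (0.000, 161.400) = (668.500, 108.691) km/h.
Magnitude = |(668.500, 108.691)| = 677.278 km/h.

677.3 km/h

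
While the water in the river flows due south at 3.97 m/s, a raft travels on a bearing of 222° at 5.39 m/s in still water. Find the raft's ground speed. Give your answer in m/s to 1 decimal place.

8.8 m/s

Taking east as x and north as y: velocity relative to the water = (-3.607, -4.006) m/s; the water relative to ground = (0.000, -3.970) m/s.
Velocity relative to ground = (-3.607, -4.006) + (0.000, -3.970) = (-3.607, -7.976) m/s.
Speed = |(-3.607, -7.976)| = 8.753 m/s.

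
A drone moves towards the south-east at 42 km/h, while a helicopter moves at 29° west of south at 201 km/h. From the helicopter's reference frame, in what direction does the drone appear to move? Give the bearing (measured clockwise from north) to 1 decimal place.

041.0°

Taking east as x and north as y: drone velocity = (29.698, -29.698) km/h; helicopter velocity = (-97.447, -175.799) km/h.
Velocity of drone relative to helicopter = (29.698, -29.698) − (-97.447, -175.799) = (127.145, 146.100) km/h.
Bearing = atan2(127.15, 146.10) = 41.03° clockwise from north.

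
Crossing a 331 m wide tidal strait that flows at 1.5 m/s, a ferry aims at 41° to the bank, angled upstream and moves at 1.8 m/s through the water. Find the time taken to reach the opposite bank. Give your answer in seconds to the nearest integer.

The component of the ferry's velocity perpendicular to the bank is 1.8 × sin 41° = 1.181 m/s.
The current is parallel to the bank, so it does not affect the crossing time.
Time = 331 / 1.181 = 280.293 s.

280 s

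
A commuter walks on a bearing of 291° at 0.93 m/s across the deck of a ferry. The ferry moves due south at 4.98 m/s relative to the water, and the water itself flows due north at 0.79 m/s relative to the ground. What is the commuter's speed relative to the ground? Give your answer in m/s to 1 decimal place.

In east/north components (m/s): commuter relative to ferry = (-0.868, 0.333); ferry relative to water = (0.000, -4.980); water relative to ground = (0.000, 0.790).
Sum = (-0.868, -3.857) m/s.
Speed = |(-0.868, -3.857)| = 3.953 m/s.

4.0 m/s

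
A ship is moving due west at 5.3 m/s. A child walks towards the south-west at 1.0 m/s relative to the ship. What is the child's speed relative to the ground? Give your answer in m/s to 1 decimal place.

6.0 m/s

Taking east as x and north as y: ship velocity = (-5.300, 0.000) m/s; child velocity relative to ship = (-0.707, -0.707) m/s.
Velocity relative to ground = (-5.300, 0.000) + (-0.707, -0.707) = (-6.007, -0.707) m/s.
Speed = |(-6.007, -0.707)| = 6.049 m/s.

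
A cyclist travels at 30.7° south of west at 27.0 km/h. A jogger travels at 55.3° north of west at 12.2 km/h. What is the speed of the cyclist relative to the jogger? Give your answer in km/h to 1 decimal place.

Taking east as x and north as y: cyclist velocity = (-23.216, -13.785) km/h; jogger velocity = (-6.945, 10.030) km/h.
Velocity of cyclist relative to jogger = (-23.216, -13.785) − (-6.945, 10.030) = (-16.271, -23.815) km/h.
Magnitude = |(-16.271, -23.815)| = 28.842 km/h.

28.8 km/h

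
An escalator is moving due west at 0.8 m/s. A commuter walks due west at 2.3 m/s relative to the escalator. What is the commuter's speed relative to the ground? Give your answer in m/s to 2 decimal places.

3.10 m/s

Taking east as x and north as y: escalator velocity = (-0.800, 0.000) m/s; commuter velocity relative to escalator = (-2.300, 0.000) m/s.
Velocity relative to ground = (-0.800, 0.000) + (-2.300, 0.000) = (-3.100, 0.000) m/s.
Speed = |(-3.100, 0.000)| = 3.100 m/s.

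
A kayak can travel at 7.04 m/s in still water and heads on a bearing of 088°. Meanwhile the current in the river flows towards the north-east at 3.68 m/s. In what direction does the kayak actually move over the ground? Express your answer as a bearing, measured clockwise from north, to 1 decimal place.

Taking east as x and north as y: velocity relative to the water = (7.036, 0.246) m/s; the water relative to ground = (2.602, 2.602) m/s.
Velocity relative to ground = (7.036, 0.246) + (2.602, 2.602) = (9.638, 2.848) m/s.
Bearing = atan2(9.64, 2.85) = 73.54° clockwise from north.

073.5°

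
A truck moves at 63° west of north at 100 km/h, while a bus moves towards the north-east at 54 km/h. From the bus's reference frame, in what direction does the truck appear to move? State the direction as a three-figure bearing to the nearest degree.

273°

Taking east as x and north as y: truck velocity = (-89.101, 45.399) km/h; bus velocity = (38.184, 38.184) km/h.
Velocity of truck relative to bus = (-89.101, 45.399) − (38.184, 38.184) = (-127.284, 7.215) km/h.
Bearing = atan2(-127.28, 7.22) = 273.24° clockwise from north.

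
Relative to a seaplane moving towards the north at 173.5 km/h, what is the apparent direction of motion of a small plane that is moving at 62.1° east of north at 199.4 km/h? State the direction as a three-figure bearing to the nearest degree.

Taking east as x and north as y: small plane velocity = (176.223, 93.305) km/h; seaplane velocity = (0.000, 173.500) km/h.
Velocity of small plane relative to seaplane = (176.223, 93.305) − (0.000, 173.500) = (176.223, -80.195) km/h.
Bearing = atan2(176.22, -80.19) = 114.47° clockwise from north.

114°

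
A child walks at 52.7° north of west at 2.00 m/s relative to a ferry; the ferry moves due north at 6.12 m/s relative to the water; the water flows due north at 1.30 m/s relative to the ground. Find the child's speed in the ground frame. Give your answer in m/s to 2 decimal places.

In east/north components (m/s): child relative to ferry = (-1.212, 1.591); ferry relative to water = (0.000, 6.120); water relative to ground = (0.000, 1.300).
Sum = (-1.212, 9.011) m/s.
Speed = |(-1.212, 9.011)| = 9.092 m/s.

9.09 m/s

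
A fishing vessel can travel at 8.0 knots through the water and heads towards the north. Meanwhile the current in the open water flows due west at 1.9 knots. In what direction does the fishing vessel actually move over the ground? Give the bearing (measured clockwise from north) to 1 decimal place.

Taking east as x and north as y: velocity relative to the water = (0.000, 8.000) knots; the water relative to ground = (-1.900, 0.000) knots.
Velocity relative to ground = (0.000, 8.000) + (-1.900, 0.000) = (-1.900, 8.000) knots.
Bearing = atan2(-1.90, 8.00) = 346.64° clockwise from north.

346.6°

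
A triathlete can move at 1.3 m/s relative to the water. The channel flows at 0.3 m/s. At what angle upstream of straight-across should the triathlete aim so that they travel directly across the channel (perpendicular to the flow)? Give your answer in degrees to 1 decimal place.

To cancel the current, the upstream component of the triathlete's velocity must equal the flow: 1.3 sin θ = 0.3.
sin θ = 0.3 / 1.3 = 0.2308.
θ = arcsin(0.2308) = 13.342°.

13.3°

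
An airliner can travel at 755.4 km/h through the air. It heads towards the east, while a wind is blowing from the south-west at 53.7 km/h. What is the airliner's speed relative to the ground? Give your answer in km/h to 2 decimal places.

794.28 km/h

Taking east as x and north as y: velocity relative to the air = (755.400, 0.000) km/h; the air relative to ground = (37.972, 37.972) km/h.
Velocity relative to ground = (755.400, 0.000) + (37.972, 37.972) = (793.372, 37.972) km/h.
Speed = |(793.372, 37.972)| = 794.280 km/h.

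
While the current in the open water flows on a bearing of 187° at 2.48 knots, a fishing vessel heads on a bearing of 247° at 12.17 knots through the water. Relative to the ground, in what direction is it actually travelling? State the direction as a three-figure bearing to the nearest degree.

Taking east as x and north as y: velocity relative to the water = (-11.203, -4.755) knots; the water relative to ground = (-0.302, -2.462) knots.
Velocity relative to ground = (-11.203, -4.755) + (-0.302, -2.462) = (-11.505, -7.217) knots.
Bearing = atan2(-11.50, -7.22) = 237.90° clockwise from north.

238°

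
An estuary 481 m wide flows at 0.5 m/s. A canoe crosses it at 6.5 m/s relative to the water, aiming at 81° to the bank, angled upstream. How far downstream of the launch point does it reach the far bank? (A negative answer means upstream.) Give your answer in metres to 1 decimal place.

Perpendicular speed = 6.420 m/s; crossing time = 481 / 6.420 = 74.922 s.
Net downstream speed = -0.517 m/s.
Drift = -0.517 × 74.922 = -38.722 m (upstream).

-38.7 m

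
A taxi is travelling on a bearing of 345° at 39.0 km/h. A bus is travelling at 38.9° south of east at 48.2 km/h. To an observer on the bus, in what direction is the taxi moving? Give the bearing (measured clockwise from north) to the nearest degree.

Taking east as x and north as y: taxi velocity = (-10.094, 37.671) km/h; bus velocity = (37.511, -30.268) km/h.
Velocity of taxi relative to bus = (-10.094, 37.671) − (37.511, -30.268) = (-47.605, 67.939) km/h.
Bearing = atan2(-47.61, 67.94) = 324.98° clockwise from north.

325°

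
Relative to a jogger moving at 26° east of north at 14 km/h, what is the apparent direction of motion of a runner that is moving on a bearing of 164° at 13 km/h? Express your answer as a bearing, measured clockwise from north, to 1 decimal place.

Taking east as x and north as y: runner velocity = (3.583, -12.496) km/h; jogger velocity = (6.137, 12.583) km/h.
Velocity of runner relative to jogger = (3.583, -12.496) − (6.137, 12.583) = (-2.554, -25.080) km/h.
Bearing = atan2(-2.55, -25.08) = 185.81° clockwise from north.

185.8°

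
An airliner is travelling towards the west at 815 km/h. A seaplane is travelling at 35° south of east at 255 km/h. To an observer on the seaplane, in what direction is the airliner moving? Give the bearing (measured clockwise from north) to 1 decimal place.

Taking east as x and north as y: airliner velocity = (-815.000, 0.000) km/h; seaplane velocity = (208.884, -146.262) km/h.
Velocity of airliner relative to seaplane = (-815.000, 0.000) − (208.884, -146.262) = (-1023.884, 146.262) km/h.
Bearing = atan2(-1023.88, 146.26) = 278.13° clockwise from north.

278.1°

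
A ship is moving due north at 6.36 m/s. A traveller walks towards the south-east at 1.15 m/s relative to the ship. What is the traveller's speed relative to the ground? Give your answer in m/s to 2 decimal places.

5.61 m/s

Taking east as x and north as y: ship velocity = (0.000, 6.360) m/s; traveller velocity relative to ship = (0.813, -0.813) m/s.
Velocity relative to ground = (0.000, 6.360) + (0.813, -0.813) = (0.813, 5.547) m/s.
Speed = |(0.813, 5.547)| = 5.606 m/s.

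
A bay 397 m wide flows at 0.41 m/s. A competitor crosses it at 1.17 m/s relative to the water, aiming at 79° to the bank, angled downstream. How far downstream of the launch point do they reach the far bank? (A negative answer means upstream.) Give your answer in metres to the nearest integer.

Perpendicular speed = 1.149 m/s; crossing time = 397 / 1.149 = 345.667 s.
Net downstream speed = 0.633 m/s.
Drift = 0.633 × 345.667 = 218.893 m (downstream).

219 m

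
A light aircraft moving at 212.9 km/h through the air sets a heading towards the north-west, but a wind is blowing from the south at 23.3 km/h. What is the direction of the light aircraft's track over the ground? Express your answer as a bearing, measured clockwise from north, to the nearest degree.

Taking east as x and north as y: velocity relative to the air = (-150.543, 150.543) km/h; the air relative to ground = (0.000, 23.300) km/h.
Velocity relative to ground = (-150.543, 150.543) + (0.000, 23.300) = (-150.543, 173.843) km/h.
Bearing = atan2(-150.54, 173.84) = 319.11° clockwise from north.

319°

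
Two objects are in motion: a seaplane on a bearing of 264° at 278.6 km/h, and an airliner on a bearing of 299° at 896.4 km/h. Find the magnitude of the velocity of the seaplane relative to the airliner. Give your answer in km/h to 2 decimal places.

687.03 km/h

Taking east as x and north as y: seaplane velocity = (-277.074, -29.122) km/h; airliner velocity = (-784.009, 434.583) km/h.
Velocity of seaplane relative to airliner = (-277.074, -29.122) − (-784.009, 434.583) = (506.935, -463.705) km/h.
Magnitude = |(506.935, -463.705)| = 687.027 km/h.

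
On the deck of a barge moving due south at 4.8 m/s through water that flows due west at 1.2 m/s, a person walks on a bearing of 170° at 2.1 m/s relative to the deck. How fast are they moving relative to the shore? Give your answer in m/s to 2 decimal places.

In east/north components (m/s): person relative to barge = (0.365, -2.068); barge relative to water = (0.000, -4.800); water relative to ground = (-1.200, 0.000).
Sum = (-0.835, -6.868) m/s.
Speed = |(-0.835, -6.868)| = 6.919 m/s.

6.92 m/s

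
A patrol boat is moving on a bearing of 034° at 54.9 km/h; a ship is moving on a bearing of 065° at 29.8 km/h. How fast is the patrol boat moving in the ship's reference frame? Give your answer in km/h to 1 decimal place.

33.1 km/h

Taking east as x and north as y: patrol boat velocity = (30.700, 45.514) km/h; ship velocity = (27.008, 12.594) km/h.
Velocity of patrol boat relative to ship = (30.700, 45.514) − (27.008, 12.594) = (3.692, 32.920) km/h.
Magnitude = |(3.692, 32.920)| = 33.126 km/h.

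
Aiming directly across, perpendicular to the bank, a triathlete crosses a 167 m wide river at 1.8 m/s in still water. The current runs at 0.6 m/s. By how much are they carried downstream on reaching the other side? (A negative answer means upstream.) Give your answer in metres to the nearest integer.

56 m

Perpendicular speed = 1.800 m/s; crossing time = 167 / 1.800 = 92.778 s.
Net downstream speed = 0.600 m/s.
Drift = 0.600 × 92.778 = 55.667 m (downstream).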